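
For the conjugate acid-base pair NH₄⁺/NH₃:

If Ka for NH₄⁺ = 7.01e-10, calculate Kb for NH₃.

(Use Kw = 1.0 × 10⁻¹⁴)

For a conjugate pair Ka × Kb = Kw, so Kb = Kw/Ka = 1.0 × 10⁻¹⁴ / 7.01e-10 = 1.43e-05.

K_b = 1.43e-05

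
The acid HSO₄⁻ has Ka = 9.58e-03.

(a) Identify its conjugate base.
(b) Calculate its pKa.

(a) The conjugate base is formed by removing one H⁺ from HSO₄⁻, giving SO₄²⁻. (b) pKa = -log(Ka) = -log(9.58e-03) = 2.02.

Conjugate base: SO₄²⁻; pK_a = 2.02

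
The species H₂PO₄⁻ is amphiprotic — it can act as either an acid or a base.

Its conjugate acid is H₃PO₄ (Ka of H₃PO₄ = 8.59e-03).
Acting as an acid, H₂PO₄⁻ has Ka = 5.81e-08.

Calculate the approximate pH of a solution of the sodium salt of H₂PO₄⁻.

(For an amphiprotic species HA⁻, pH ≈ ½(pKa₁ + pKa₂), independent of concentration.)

pKa₁ = -log(8.59e-03) = 2.07; pKa₂ = -log(5.81e-08) = 7.24. For an amphiprotic species, pH ≈ ½(pKa₁ + pKa₂) = ½(2.07 + 7.24) = 4.65.

pH = 4.65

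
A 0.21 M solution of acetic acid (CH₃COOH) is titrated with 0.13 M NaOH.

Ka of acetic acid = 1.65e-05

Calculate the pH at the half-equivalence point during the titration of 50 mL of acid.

At half-equivalence [HA] = [A⁻], so Henderson-Hasselbalch gives pH = pKa = -log(1.65e-05) = 4.78.

pH = pKa = 4.78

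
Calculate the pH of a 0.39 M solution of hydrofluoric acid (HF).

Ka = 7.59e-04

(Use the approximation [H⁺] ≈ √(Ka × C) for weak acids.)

[H⁺] = √(Ka × C) = √(7.59e-04 × 0.39) = 1.7205e-02. pH = -log(1.7205e-02)

pH = 1.76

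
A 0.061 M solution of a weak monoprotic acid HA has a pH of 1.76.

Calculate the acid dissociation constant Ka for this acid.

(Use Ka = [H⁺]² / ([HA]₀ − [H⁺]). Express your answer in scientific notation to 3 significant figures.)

[H⁺] = 10^(−pH) = 10^(−1.76) = 1.738e-02 M. For HA ⇌ H⁺ + A⁻, Ka = [H⁺][A⁻]/[HA] = [H⁺]² / ([HA]₀ − [H⁺]) = (1.738e-02)² / (0.061 − 1.738e-02) = 6.92e-03.

K_a = 6.92e-03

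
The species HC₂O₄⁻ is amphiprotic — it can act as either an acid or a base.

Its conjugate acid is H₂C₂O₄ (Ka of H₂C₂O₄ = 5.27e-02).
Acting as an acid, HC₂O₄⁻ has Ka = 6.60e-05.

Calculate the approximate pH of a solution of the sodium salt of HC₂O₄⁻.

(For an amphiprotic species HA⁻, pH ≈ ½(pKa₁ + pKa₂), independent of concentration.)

pKa₁ = -log(5.27e-02) = 1.28; pKa₂ = -log(6.60e-05) = 4.18. For an amphiprotic species, pH ≈ ½(pKa₁ + pKa₂) = ½(1.28 + 4.18) = 2.73.

pH = 2.73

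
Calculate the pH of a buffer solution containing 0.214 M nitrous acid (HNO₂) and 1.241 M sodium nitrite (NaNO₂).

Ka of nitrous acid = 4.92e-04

pKa = -log(4.92e-04) = 3.31. pH = pKa + log([A⁻]/[HA]) = 3.31 + log(1.241/0.214)

pH = 4.07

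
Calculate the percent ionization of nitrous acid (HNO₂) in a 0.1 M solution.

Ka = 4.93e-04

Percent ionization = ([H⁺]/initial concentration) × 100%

Using Ka equilibrium: x² + Ka×x - Ka×C = 0. Solving: [H⁺] = 6.7792e-03. Percent = (6.7792e-03/0.1) × 100

Percent ionization = 6.78%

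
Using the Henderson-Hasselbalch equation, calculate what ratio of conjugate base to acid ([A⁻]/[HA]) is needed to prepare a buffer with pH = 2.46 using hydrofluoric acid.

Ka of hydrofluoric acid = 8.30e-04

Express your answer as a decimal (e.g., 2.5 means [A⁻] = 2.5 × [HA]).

pKa = -log(8.30e-04) = 3.0809. pH = pKa + log([A⁻]/[HA]), so log([A⁻]/[HA]) = pH − pKa = 2.46 − 3.0809 = -0.6209. [A⁻]/[HA] = 10^(-0.6209) = 0.239

[A⁻]/[HA] = 0.239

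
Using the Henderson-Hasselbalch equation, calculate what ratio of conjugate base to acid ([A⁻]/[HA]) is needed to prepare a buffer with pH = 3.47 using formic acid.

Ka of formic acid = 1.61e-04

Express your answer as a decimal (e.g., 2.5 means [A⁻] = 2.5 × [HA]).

pKa = -log(1.61e-04) = 3.7932. pH = pKa + log([A⁻]/[HA]), so log([A⁻]/[HA]) = pH − pKa = 3.47 − 3.7932 = -0.3232. [A⁻]/[HA] = 10^(-0.3232) = 0.475

[A⁻]/[HA] = 0.475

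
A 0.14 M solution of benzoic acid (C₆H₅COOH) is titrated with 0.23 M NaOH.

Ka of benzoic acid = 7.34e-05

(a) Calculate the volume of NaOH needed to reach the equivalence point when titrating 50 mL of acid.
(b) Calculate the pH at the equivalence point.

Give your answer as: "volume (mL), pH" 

moles acid = 0.14 × 50/1000 = 0.007 mol; V_base = moles/0.23 × 1000 = 30.4 mL. At equivalence only the conjugate base is present: [A⁻] = 0.007/0.080 = 8.7027e-02 M. Kb = Kw/Ka = 1.36e-10; [OH⁻] = √(Kb × [A⁻]) = 3.4433e-06; pOH = 5.46; pH = 14 - pOH = 8.54.

V = 30.4 mL, pH = 8.54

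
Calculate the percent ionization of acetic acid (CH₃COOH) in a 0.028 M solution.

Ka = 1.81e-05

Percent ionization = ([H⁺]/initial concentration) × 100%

Using Ka equilibrium: x² + Ka×x - Ka×C = 0. Solving: [H⁺] = 7.0291e-04. Percent = (7.0291e-04/0.028) × 100

Percent ionization = 2.51%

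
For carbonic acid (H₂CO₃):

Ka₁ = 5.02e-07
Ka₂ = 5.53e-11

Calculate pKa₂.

pKa₂ = -log(Ka₂) = -log(5.53e-11) = 10.26.

pK_{a2} = 10.26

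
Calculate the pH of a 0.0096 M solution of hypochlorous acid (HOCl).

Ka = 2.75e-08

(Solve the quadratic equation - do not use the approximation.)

x² + Ka×x - Ka×C = 0. Using quadratic formula: [H⁺] = 1.6234e-05

pH = 4.79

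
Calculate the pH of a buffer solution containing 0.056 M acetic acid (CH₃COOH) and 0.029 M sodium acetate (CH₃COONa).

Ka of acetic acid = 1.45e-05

pKa = -log(1.45e-05) = 4.84. pH = pKa + log([A⁻]/[HA]) = 4.84 + log(0.029/0.056)

pH = 4.55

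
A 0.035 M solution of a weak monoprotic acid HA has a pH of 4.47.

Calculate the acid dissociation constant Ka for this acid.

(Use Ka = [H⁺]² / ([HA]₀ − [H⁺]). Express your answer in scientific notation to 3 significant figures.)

[H⁺] = 10^(−pH) = 10^(−4.47) = 3.388e-05 M. For HA ⇌ H⁺ + A⁻, Ka = [H⁺][A⁻]/[HA] = [H⁺]² / ([HA]₀ − [H⁺]) = (3.388e-05)² / (0.035 − 3.388e-05) = 3.28e-08.

K_a = 3.28e-08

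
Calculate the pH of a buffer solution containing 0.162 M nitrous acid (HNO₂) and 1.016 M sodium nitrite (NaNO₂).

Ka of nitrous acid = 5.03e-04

pKa = -log(5.03e-04) = 3.30. pH = pKa + log([A⁻]/[HA]) = 3.30 + log(1.016/0.162)

pH = 4.10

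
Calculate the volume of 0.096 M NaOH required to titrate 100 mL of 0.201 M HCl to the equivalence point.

At equivalence: moles acid = moles base. moles HCl = 0.201 × 100/1000 = 0.0201 mol. V_base = moles / 0.096 × 1000 = 209.4 mL.

V_{base} = 209.4 mL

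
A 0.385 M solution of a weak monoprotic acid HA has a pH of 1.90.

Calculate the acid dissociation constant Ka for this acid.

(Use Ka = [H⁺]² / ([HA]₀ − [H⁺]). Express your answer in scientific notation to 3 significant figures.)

[H⁺] = 10^(−pH) = 10^(−1.90) = 1.259e-02 M. For HA ⇌ H⁺ + A⁻, Ka = [H⁺][A⁻]/[HA] = [H⁺]² / ([HA]₀ − [H⁺]) = (1.259e-02)² / (0.385 − 1.259e-02) = 4.26e-04.

K_a = 4.26e-04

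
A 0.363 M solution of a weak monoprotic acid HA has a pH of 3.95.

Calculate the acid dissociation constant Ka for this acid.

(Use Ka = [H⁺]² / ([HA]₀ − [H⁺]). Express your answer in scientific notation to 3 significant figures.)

[H⁺] = 10^(−pH) = 10^(−3.95) = 1.122e-04 M. For HA ⇌ H⁺ + A⁻, Ka = [H⁺][A⁻]/[HA] = [H⁺]² / ([HA]₀ − [H⁺]) = (1.122e-04)² / (0.363 − 1.122e-04) = 3.47e-08.

K_a = 3.47e-08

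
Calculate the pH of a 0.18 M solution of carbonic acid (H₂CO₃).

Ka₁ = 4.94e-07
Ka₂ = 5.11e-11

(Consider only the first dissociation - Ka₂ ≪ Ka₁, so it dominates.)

First dissociation dominates. From Ka₁ = [H⁺][HA⁻]/[H₂A], x² + Ka₁·x − Ka₁·C = 0 with C = 0.18 M and Ka₁ = 4.94e-07. Solving: [H⁺] = (−Ka₁ + √(Ka₁² + 4·Ka₁·C)) / 2 = 2.9795e-04 M. pH = -log(2.9795e-04) = 3.53.

pH = 3.53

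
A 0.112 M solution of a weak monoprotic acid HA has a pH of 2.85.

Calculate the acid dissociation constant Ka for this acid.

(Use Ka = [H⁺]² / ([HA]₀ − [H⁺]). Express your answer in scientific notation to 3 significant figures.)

[H⁺] = 10^(−pH) = 10^(−2.85) = 1.413e-03 M. For HA ⇌ H⁺ + A⁻, Ka = [H⁺][A⁻]/[HA] = [H⁺]² / ([HA]₀ − [H⁺]) = (1.413e-03)² / (0.112 − 1.413e-03) = 1.80e-05.

K_a = 1.80e-05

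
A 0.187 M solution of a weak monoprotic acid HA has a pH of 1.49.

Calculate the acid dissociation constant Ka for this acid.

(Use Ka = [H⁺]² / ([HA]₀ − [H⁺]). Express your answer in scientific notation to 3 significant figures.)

[H⁺] = 10^(−pH) = 10^(−1.49) = 3.236e-02 M. For HA ⇌ H⁺ + A⁻, Ka = [H⁺][A⁻]/[HA] = [H⁺]² / ([HA]₀ − [H⁺]) = (3.236e-02)² / (0.187 − 3.236e-02) = 6.77e-03.

K_a = 6.77e-03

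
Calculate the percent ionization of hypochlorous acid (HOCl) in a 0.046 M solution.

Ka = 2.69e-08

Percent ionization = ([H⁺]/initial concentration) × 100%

Using Ka equilibrium: x² + Ka×x - Ka×C = 0. Solving: [H⁺] = 3.5163e-05. Percent = (3.5163e-05/0.046) × 100

Percent ionization = 0.0764%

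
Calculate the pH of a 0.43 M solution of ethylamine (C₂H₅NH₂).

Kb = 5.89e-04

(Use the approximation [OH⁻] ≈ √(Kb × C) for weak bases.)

[OH⁻] = √(Kb × C) = √(5.89e-04 × 0.43) = 1.5914e-02. pOH = 1.80, pH = 14 - pOH

pH = 12.20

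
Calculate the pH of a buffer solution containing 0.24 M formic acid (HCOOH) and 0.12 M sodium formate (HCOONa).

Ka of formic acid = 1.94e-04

pKa = -log(1.94e-04) = 3.71. pH = pKa + log([A⁻]/[HA]) = 3.71 + log(0.12/0.24)

pH = 3.41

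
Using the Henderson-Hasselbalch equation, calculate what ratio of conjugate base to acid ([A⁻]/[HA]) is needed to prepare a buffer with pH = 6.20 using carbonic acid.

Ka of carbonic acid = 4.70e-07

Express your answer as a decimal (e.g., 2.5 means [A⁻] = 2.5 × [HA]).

pKa = -log(4.70e-07) = 6.3279. pH = pKa + log([A⁻]/[HA]), so log([A⁻]/[HA]) = pH − pKa = 6.20 − 6.3279 = -0.1279. [A⁻]/[HA] = 10^(-0.1279) = 0.745

[A⁻]/[HA] = 0.745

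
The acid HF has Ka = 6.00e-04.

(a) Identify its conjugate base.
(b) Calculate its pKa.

(a) The conjugate base is formed by removing one H⁺ from HF, giving F⁻. (b) pKa = -log(Ka) = -log(6.00e-04) = 3.22.

Conjugate base: F⁻; pK_a = 3.22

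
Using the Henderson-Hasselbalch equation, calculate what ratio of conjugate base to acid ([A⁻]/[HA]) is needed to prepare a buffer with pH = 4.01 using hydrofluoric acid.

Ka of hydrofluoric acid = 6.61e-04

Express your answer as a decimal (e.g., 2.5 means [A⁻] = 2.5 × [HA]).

pKa = -log(6.61e-04) = 3.1798. pH = pKa + log([A⁻]/[HA]), so log([A⁻]/[HA]) = pH − pKa = 4.01 − 3.1798 = 0.8302. [A⁻]/[HA] = 10^(0.8302) = 6.76

[A⁻]/[HA] = 6.76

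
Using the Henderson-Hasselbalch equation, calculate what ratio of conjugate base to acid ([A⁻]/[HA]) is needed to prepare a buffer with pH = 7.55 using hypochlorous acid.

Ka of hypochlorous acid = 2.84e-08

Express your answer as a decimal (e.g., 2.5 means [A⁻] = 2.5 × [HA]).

pKa = -log(2.84e-08) = 7.5467. pH = pKa + log([A⁻]/[HA]), so log([A⁻]/[HA]) = pH − pKa = 7.55 − 7.5467 = 0.0033. [A⁻]/[HA] = 10^(0.0033) = 1.01

[A⁻]/[HA] = 1.01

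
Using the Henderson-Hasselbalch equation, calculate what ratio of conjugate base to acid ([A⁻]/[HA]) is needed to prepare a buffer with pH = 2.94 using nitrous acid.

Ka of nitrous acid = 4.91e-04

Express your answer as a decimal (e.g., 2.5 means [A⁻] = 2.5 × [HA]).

pKa = -log(4.91e-04) = 3.3089. pH = pKa + log([A⁻]/[HA]), so log([A⁻]/[HA]) = pH − pKa = 2.94 − 3.3089 = -0.3689. [A⁻]/[HA] = 10^(-0.3689) = 0.428

[A⁻]/[HA] = 0.428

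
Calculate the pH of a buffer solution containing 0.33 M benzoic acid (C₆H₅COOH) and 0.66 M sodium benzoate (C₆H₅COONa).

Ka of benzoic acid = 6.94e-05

pKa = -log(6.94e-05) = 4.16. pH = pKa + log([A⁻]/[HA]) = 4.16 + log(0.66/0.33)

pH = 4.46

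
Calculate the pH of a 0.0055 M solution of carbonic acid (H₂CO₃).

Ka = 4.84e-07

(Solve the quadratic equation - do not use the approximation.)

x² + Ka×x - Ka×C = 0. Using quadratic formula: [H⁺] = 5.1353e-05

pH = 4.29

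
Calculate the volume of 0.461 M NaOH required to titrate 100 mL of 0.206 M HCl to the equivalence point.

At equivalence: moles acid = moles base. moles HCl = 0.206 × 100/1000 = 0.0206 mol. V_base = moles / 0.461 × 1000 = 44.7 mL.

V_{base} = 44.7 mL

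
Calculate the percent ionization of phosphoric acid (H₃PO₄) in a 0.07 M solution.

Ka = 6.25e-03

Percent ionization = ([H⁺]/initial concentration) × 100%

Using Ka equilibrium: x² + Ka×x - Ka×C = 0. Solving: [H⁺] = 1.8024e-02. Percent = (1.8024e-02/0.07) × 100

Percent ionization = 25.7%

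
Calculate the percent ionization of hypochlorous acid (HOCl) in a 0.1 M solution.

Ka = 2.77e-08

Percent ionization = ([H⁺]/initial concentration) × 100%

Using Ka equilibrium: x² + Ka×x - Ka×C = 0. Solving: [H⁺] = 5.2617e-05. Percent = (5.2617e-05/0.1) × 100

Percent ionization = 0.0526%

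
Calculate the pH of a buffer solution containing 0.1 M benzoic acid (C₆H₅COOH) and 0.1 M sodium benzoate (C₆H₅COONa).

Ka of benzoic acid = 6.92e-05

pKa = -log(6.92e-05) = 4.16. pH = pKa + log([A⁻]/[HA]) = 4.16 + log(0.1/0.1)

pH = 4.16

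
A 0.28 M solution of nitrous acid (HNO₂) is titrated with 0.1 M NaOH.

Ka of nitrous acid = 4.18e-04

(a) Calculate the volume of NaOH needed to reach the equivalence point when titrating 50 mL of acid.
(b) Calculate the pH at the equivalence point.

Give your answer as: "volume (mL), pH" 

moles acid = 0.28 × 50/1000 = 0.014 mol; V_base = moles/0.1 × 1000 = 140.0 mL. At equivalence only the conjugate base is present: [A⁻] = 0.014/0.190 = 7.3684e-02 M. Kb = Kw/Ka = 2.39e-11; [OH⁻] = √(Kb × [A⁻]) = 1.3277e-06; pOH = 5.88; pH = 14 - pOH = 8.12.

V = 140.0 mL, pH = 8.12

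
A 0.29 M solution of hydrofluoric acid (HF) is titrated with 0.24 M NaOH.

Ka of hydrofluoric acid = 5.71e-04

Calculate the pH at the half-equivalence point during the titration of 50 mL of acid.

At half-equivalence [HA] = [A⁻], so Henderson-Hasselbalch gives pH = pKa = -log(5.71e-04) = 3.24.

pH = pKa = 3.24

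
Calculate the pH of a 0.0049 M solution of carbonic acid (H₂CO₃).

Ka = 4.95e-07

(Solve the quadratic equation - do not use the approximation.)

x² + Ka×x - Ka×C = 0. Using quadratic formula: [H⁺] = 4.9002e-05

pH = 4.31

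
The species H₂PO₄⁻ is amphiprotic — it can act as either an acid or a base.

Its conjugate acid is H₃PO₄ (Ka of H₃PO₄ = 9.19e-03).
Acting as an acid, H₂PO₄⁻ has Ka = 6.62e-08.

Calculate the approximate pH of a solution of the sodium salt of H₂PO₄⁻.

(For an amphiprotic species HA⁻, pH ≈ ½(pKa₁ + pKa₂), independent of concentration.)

pKa₁ = -log(9.19e-03) = 2.04; pKa₂ = -log(6.62e-08) = 7.18. For an amphiprotic species, pH ≈ ½(pKa₁ + pKa₂) = ½(2.04 + 7.18) = 4.61.

pH = 4.61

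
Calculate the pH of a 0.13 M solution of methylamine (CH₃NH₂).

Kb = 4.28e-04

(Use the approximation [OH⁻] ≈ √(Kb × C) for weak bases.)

[OH⁻] = √(Kb × C) = √(4.28e-04 × 0.13) = 7.4592e-03. pOH = 2.13, pH = 14 - pOH

pH = 11.87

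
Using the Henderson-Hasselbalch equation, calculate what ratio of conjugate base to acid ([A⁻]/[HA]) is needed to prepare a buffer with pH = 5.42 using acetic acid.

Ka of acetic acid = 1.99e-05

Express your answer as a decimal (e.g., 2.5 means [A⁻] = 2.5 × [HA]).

pKa = -log(1.99e-05) = 4.7011. pH = pKa + log([A⁻]/[HA]), so log([A⁻]/[HA]) = pH − pKa = 5.42 − 4.7011 = 0.7189. [A⁻]/[HA] = 10^(0.7189) = 5.23

[A⁻]/[HA] = 5.23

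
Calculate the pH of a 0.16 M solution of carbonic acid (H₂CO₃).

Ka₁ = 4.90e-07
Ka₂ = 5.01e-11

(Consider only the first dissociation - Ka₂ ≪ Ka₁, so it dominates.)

First dissociation dominates. From Ka₁ = [H⁺][HA⁻]/[H₂A], x² + Ka₁·x − Ka₁·C = 0 with C = 0.16 M and Ka₁ = 4.90e-07. Solving: [H⁺] = (−Ka₁ + √(Ka₁² + 4·Ka₁·C)) / 2 = 2.7976e-04 M. pH = -log(2.7976e-04) = 3.55.

pH = 3.55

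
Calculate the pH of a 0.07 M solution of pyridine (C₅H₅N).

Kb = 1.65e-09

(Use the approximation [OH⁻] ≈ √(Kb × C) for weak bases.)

[OH⁻] = √(Kb × C) = √(1.65e-09 × 0.07) = 1.0747e-05. pOH = 4.97, pH = 14 - pOH

pH = 9.03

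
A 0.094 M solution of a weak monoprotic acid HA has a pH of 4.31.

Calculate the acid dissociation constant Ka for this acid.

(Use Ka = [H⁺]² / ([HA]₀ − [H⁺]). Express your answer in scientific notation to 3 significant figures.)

[H⁺] = 10^(−pH) = 10^(−4.31) = 4.898e-05 M. For HA ⇌ H⁺ + A⁻, Ka = [H⁺][A⁻]/[HA] = [H⁺]² / ([HA]₀ − [H⁺]) = (4.898e-05)² / (0.094 − 4.898e-05) = 2.55e-08.

K_a = 2.55e-08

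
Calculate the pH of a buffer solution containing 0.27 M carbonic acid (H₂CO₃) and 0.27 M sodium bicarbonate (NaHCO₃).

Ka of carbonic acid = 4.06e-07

pKa = -log(4.06e-07) = 6.39. pH = pKa + log([A⁻]/[HA]) = 6.39 + log(0.27/0.27)

pH = 6.39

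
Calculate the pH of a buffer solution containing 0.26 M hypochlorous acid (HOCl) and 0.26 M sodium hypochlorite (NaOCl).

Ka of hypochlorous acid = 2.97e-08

pKa = -log(2.97e-08) = 7.53. pH = pKa + log([A⁻]/[HA]) = 7.53 + log(0.26/0.26)

pH = 7.53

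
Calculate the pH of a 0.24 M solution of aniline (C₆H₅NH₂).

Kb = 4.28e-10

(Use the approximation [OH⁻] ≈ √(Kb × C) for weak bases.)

[OH⁻] = √(Kb × C) = √(4.28e-10 × 0.24) = 1.0135e-05. pOH = 4.99, pH = 14 - pOH

pH = 9.01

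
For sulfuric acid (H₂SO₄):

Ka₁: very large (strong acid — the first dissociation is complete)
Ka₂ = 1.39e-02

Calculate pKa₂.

pKa₂ = -log(Ka₂) = -log(1.39e-02) = 1.86.

pK_{a2} = 1.86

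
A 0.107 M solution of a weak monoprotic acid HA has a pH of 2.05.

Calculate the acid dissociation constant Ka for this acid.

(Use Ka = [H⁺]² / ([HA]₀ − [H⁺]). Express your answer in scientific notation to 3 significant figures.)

[H⁺] = 10^(−pH) = 10^(−2.05) = 8.913e-03 M. For HA ⇌ H⁺ + A⁻, Ka = [H⁺][A⁻]/[HA] = [H⁺]² / ([HA]₀ − [H⁺]) = (8.913e-03)² / (0.107 − 8.913e-03) = 8.10e-04.

K_a = 8.10e-04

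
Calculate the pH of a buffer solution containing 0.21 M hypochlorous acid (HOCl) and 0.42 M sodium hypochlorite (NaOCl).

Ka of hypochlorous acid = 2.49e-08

pKa = -log(2.49e-08) = 7.60. pH = pKa + log([A⁻]/[HA]) = 7.60 + log(0.42/0.21)

pH = 7.90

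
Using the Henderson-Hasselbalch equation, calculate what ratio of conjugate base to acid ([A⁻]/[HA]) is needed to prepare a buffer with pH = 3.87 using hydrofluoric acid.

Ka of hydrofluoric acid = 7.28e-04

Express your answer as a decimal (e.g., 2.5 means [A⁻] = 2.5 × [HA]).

pKa = -log(7.28e-04) = 3.1379. pH = pKa + log([A⁻]/[HA]), so log([A⁻]/[HA]) = pH − pKa = 3.87 − 3.1379 = 0.7321. [A⁻]/[HA] = 10^(0.7321) = 5.40

[A⁻]/[HA] = 5.40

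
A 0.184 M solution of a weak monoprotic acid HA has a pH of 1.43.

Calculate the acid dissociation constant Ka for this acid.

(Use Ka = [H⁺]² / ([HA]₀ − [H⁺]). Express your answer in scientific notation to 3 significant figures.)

[H⁺] = 10^(−pH) = 10^(−1.43) = 3.715e-02 M. For HA ⇌ H⁺ + A⁻, Ka = [H⁺][A⁻]/[HA] = [H⁺]² / ([HA]₀ − [H⁺]) = (3.715e-02)² / (0.184 − 3.715e-02) = 9.40e-03.

K_a = 9.40e-03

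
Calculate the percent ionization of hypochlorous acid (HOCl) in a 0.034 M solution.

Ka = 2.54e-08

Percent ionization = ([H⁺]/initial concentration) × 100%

Using Ka equilibrium: x² + Ka×x - Ka×C = 0. Solving: [H⁺] = 2.9374e-05. Percent = (2.9374e-05/0.034) × 100

Percent ionization = 0.0864%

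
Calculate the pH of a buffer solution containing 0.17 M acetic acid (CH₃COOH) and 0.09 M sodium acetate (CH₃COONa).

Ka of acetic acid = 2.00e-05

pKa = -log(2.00e-05) = 4.70. pH = pKa + log([A⁻]/[HA]) = 4.70 + log(0.09/0.17)

pH = 4.42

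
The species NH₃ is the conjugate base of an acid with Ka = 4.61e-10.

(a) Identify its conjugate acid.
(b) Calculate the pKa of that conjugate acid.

(a) The conjugate acid is formed by adding one H⁺ to NH₃, giving NH₄⁺. (b) pKa = -log(Ka) = -log(4.61e-10) = 9.34.

Conjugate acid: NH₄⁺; pK_a = 9.34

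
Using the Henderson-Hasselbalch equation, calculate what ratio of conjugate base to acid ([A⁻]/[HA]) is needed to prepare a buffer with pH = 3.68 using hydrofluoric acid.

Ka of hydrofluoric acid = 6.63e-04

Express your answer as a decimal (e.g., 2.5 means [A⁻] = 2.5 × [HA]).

pKa = -log(6.63e-04) = 3.1785. pH = pKa + log([A⁻]/[HA]), so log([A⁻]/[HA]) = pH − pKa = 3.68 − 3.1785 = 0.5015. [A⁻]/[HA] = 10^(0.5015) = 3.17

[A⁻]/[HA] = 3.17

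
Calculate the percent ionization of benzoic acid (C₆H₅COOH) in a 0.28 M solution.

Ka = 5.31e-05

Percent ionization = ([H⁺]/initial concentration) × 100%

Using Ka equilibrium: x² + Ka×x - Ka×C = 0. Solving: [H⁺] = 3.8294e-03. Percent = (3.8294e-03/0.28) × 100

Percent ionization = 1.37%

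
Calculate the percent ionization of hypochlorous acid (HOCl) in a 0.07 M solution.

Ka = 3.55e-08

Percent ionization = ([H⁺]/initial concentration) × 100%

Using Ka equilibrium: x² + Ka×x - Ka×C = 0. Solving: [H⁺] = 4.9832e-05. Percent = (4.9832e-05/0.07) × 100

Percent ionization = 0.0712%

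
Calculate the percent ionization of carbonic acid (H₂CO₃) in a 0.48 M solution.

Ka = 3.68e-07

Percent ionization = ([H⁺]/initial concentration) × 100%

Using Ka equilibrium: x² + Ka×x - Ka×C = 0. Solving: [H⁺] = 4.2010e-04. Percent = (4.2010e-04/0.48) × 100

Percent ionization = 0.0875%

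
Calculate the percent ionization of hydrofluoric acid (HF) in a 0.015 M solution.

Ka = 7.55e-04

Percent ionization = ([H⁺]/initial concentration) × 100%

Using Ka equilibrium: x² + Ka×x - Ka×C = 0. Solving: [H⁺] = 3.0089e-03. Percent = (3.0089e-03/0.015) × 100

Percent ionization = 20.1%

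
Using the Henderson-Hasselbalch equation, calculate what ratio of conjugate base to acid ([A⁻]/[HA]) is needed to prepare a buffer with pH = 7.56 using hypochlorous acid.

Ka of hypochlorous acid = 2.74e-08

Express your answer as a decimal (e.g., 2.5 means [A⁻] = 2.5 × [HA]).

pKa = -log(2.74e-08) = 7.5622. pH = pKa + log([A⁻]/[HA]), so log([A⁻]/[HA]) = pH − pKa = 7.56 − 7.5622 = -0.0022. [A⁻]/[HA] = 10^(-0.0022) = 0.995

[A⁻]/[HA] = 0.995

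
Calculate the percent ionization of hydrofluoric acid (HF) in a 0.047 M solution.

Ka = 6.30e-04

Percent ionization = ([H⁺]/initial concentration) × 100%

Using Ka equilibrium: x² + Ka×x - Ka×C = 0. Solving: [H⁺] = 5.1356e-03. Percent = (5.1356e-03/0.047) × 100

Percent ionization = 10.9%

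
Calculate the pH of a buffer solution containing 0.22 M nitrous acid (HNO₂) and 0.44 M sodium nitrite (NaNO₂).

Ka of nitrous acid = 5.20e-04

pKa = -log(5.20e-04) = 3.28. pH = pKa + log([A⁻]/[HA]) = 3.28 + log(0.44/0.22)

pH = 3.59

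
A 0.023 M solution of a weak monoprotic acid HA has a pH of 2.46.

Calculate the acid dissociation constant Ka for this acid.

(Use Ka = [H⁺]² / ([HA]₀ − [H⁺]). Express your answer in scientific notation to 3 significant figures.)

[H⁺] = 10^(−pH) = 10^(−2.46) = 3.467e-03 M. For HA ⇌ H⁺ + A⁻, Ka = [H⁺][A⁻]/[HA] = [H⁺]² / ([HA]₀ − [H⁺]) = (3.467e-03)² / (0.023 − 3.467e-03) = 6.16e-04.

K_a = 6.16e-04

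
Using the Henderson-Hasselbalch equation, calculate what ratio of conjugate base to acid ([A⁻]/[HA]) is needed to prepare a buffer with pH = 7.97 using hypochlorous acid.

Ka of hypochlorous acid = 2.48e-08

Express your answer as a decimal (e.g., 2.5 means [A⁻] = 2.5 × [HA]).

pKa = -log(2.48e-08) = 7.6055. pH = pKa + log([A⁻]/[HA]), so log([A⁻]/[HA]) = pH − pKa = 7.97 − 7.6055 = 0.3645. [A⁻]/[HA] = 10^(0.3645) = 2.31

[A⁻]/[HA] = 2.31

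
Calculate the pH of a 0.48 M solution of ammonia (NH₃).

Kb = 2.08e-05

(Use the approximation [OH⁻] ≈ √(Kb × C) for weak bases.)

[OH⁻] = √(Kb × C) = √(2.08e-05 × 0.48) = 3.1597e-03. pOH = 2.50, pH = 14 - pOH

pH = 11.50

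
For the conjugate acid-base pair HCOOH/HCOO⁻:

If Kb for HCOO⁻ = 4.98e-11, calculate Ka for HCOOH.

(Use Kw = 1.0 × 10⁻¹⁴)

For a conjugate pair Ka × Kb = Kw, so Ka = Kw/Kb = 1.0 × 10⁻¹⁴ / 4.98e-11 = 2.01e-04.

K_a = 2.01e-04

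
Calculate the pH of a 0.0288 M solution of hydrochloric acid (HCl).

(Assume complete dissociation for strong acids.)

[H⁺] = 0.0288 M for strong acid. pH = -log[H⁺] = -log(0.0288)

pH = 1.54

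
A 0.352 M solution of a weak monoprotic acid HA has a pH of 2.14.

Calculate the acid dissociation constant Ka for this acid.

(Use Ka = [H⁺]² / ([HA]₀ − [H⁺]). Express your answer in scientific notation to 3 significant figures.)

[H⁺] = 10^(−pH) = 10^(−2.14) = 7.244e-03 M. For HA ⇌ H⁺ + A⁻, Ka = [H⁺][A⁻]/[HA] = [H⁺]² / ([HA]₀ − [H⁺]) = (7.244e-03)² / (0.352 − 7.244e-03) = 1.52e-04.

K_a = 1.52e-04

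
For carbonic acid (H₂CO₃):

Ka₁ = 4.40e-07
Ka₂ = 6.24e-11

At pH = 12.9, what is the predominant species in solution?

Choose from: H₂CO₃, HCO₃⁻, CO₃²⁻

pKa₁ = 6.36, pKa₂ = 10.20. For a polyprotic acid the predominant species crosses at each pKa: below pKa_n the protonated form dominates, above it the deprotonated form does. At pH = 12.9, the predominant species is CO₃²⁻.

CO₃²⁻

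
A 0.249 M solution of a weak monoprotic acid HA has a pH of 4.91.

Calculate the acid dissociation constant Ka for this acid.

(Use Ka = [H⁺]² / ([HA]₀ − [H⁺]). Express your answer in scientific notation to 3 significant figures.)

[H⁺] = 10^(−pH) = 10^(−4.91) = 1.230e-05 M. For HA ⇌ H⁺ + A⁻, Ka = [H⁺][A⁻]/[HA] = [H⁺]² / ([HA]₀ − [H⁺]) = (1.230e-05)² / (0.249 − 1.230e-05) = 6.08e-10.

K_a = 6.08e-10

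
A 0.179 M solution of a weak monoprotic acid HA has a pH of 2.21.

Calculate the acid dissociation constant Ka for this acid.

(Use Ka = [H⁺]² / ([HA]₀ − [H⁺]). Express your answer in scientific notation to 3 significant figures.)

[H⁺] = 10^(−pH) = 10^(−2.21) = 6.166e-03 M. For HA ⇌ H⁺ + A⁻, Ka = [H⁺][A⁻]/[HA] = [H⁺]² / ([HA]₀ − [H⁺]) = (6.166e-03)² / (0.179 − 6.166e-03) = 2.20e-04.

K_a = 2.20e-04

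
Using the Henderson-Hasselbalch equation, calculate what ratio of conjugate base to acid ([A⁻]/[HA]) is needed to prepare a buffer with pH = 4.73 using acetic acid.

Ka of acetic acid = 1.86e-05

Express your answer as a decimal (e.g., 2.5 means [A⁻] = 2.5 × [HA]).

pKa = -log(1.86e-05) = 4.7305. pH = pKa + log([A⁻]/[HA]), so log([A⁻]/[HA]) = pH − pKa = 4.73 − 4.7305 = -0.0005. [A⁻]/[HA] = 10^(-0.0005) = 0.999

[A⁻]/[HA] = 0.999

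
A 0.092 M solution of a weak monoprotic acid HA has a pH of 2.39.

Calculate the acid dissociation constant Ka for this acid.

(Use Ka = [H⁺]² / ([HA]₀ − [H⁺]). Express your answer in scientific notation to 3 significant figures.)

[H⁺] = 10^(−pH) = 10^(−2.39) = 4.074e-03 M. For HA ⇌ H⁺ + A⁻, Ka = [H⁺][A⁻]/[HA] = [H⁺]² / ([HA]₀ − [H⁺]) = (4.074e-03)² / (0.092 − 4.074e-03) = 1.89e-04.

K_a = 1.89e-04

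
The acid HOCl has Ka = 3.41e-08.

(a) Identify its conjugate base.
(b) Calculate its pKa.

(a) The conjugate base is formed by removing one H⁺ from HOCl, giving OCl⁻. (b) pKa = -log(Ka) = -log(3.41e-08) = 7.47.

Conjugate base: OCl⁻; pK_a = 7.47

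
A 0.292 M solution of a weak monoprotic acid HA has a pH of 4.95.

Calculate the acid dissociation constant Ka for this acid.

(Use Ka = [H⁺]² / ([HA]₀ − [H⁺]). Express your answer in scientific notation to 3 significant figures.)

[H⁺] = 10^(−pH) = 10^(−4.95) = 1.122e-05 M. For HA ⇌ H⁺ + A⁻, Ka = [H⁺][A⁻]/[HA] = [H⁺]² / ([HA]₀ − [H⁺]) = (1.122e-05)² / (0.292 − 1.122e-05) = 4.31e-10.

K_a = 4.31e-10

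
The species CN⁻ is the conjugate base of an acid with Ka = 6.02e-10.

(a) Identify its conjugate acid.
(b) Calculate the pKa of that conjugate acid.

(a) The conjugate acid is formed by adding one H⁺ to CN⁻, giving HCN. (b) pKa = -log(Ka) = -log(6.02e-10) = 9.22.

Conjugate acid: HCN; pK_a = 9.22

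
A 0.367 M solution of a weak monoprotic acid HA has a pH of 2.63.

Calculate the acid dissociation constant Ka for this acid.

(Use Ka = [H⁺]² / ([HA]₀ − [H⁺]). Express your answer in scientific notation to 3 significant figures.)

[H⁺] = 10^(−pH) = 10^(−2.63) = 2.344e-03 M. For HA ⇌ H⁺ + A⁻, Ka = [H⁺][A⁻]/[HA] = [H⁺]² / ([HA]₀ − [H⁺]) = (2.344e-03)² / (0.367 − 2.344e-03) = 1.51e-05.

K_a = 1.51e-05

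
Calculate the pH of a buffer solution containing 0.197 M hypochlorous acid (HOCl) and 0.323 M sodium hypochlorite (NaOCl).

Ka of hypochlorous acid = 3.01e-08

pKa = -log(3.01e-08) = 7.52. pH = pKa + log([A⁻]/[HA]) = 7.52 + log(0.323/0.197)

pH = 7.74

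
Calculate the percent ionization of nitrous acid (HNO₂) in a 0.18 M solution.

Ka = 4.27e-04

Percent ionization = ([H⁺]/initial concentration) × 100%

Using Ka equilibrium: x² + Ka×x - Ka×C = 0. Solving: [H⁺] = 8.5561e-03. Percent = (8.5561e-03/0.18) × 100

Percent ionization = 4.75%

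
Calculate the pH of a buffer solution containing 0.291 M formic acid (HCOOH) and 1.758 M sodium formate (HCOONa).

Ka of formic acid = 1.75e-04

pKa = -log(1.75e-04) = 3.76. pH = pKa + log([A⁻]/[HA]) = 3.76 + log(1.758/0.291)

pH = 4.54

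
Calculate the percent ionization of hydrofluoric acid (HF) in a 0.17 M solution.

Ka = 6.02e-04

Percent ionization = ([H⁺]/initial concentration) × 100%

Using Ka equilibrium: x² + Ka×x - Ka×C = 0. Solving: [H⁺] = 9.8198e-03. Percent = (9.8198e-03/0.17) × 100

Percent ionization = 5.78%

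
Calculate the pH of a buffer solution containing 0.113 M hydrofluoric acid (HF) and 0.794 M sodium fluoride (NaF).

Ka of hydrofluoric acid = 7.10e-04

pKa = -log(7.10e-04) = 3.15. pH = pKa + log([A⁻]/[HA]) = 3.15 + log(0.794/0.113)

pH = 4.00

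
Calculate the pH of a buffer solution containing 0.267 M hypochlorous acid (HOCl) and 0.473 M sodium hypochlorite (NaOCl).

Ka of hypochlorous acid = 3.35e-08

pKa = -log(3.35e-08) = 7.47. pH = pKa + log([A⁻]/[HA]) = 7.47 + log(0.473/0.267)

pH = 7.72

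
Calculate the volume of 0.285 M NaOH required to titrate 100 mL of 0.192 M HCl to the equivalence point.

At equivalence: moles acid = moles base. moles HCl = 0.192 × 100/1000 = 0.0192 mol. V_base = moles / 0.285 × 1000 = 67.4 mL.

V_{base} = 67.4 mL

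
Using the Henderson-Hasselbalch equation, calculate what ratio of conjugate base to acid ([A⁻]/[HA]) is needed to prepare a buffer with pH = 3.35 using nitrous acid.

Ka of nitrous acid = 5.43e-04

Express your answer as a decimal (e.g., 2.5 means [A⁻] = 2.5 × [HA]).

pKa = -log(5.43e-04) = 3.2652. pH = pKa + log([A⁻]/[HA]), so log([A⁻]/[HA]) = pH − pKa = 3.35 − 3.2652 = 0.0848. [A⁻]/[HA] = 10^(0.0848) = 1.22

[A⁻]/[HA] = 1.22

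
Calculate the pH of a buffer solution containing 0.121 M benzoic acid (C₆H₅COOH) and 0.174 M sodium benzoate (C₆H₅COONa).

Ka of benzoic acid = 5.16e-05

pKa = -log(5.16e-05) = 4.29. pH = pKa + log([A⁻]/[HA]) = 4.29 + log(0.174/0.121)

pH = 4.45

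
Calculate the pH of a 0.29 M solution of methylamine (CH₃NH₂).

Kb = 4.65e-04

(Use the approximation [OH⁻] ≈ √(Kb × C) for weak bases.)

[OH⁻] = √(Kb × C) = √(4.65e-04 × 0.29) = 1.1612e-02. pOH = 1.94, pH = 14 - pOH

pH = 12.06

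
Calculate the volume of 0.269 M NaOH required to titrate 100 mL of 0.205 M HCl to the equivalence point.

At equivalence: moles acid = moles base. moles HCl = 0.205 × 100/1000 = 0.0205 mol. V_base = moles / 0.269 × 1000 = 76.2 mL.

V_{base} = 76.2 mL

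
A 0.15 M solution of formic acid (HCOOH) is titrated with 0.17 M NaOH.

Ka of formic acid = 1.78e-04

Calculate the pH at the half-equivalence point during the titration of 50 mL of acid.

At half-equivalence [HA] = [A⁻], so Henderson-Hasselbalch gives pH = pKa = -log(1.78e-04) = 3.75.

pH = pKa = 3.75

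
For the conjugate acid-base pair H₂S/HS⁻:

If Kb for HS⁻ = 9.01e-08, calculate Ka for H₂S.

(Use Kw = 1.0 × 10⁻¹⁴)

For a conjugate pair Ka × Kb = Kw, so Ka = Kw/Kb = 1.0 × 10⁻¹⁴ / 9.01e-08 = 1.11e-07.

K_a = 1.11e-07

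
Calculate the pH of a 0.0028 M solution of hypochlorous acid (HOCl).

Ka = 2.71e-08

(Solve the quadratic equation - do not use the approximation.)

x² + Ka×x - Ka×C = 0. Using quadratic formula: [H⁺] = 8.6974e-06

pH = 5.06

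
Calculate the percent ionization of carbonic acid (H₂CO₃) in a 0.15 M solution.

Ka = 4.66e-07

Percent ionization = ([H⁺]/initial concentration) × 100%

Using Ka equilibrium: x² + Ka×x - Ka×C = 0. Solving: [H⁺] = 2.6415e-04. Percent = (2.6415e-04/0.15) × 100

Percent ionization = 0.176%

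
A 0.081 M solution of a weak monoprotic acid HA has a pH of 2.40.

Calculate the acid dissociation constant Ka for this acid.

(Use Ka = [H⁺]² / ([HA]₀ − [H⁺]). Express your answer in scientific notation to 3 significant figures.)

[H⁺] = 10^(−pH) = 10^(−2.40) = 3.981e-03 M. For HA ⇌ H⁺ + A⁻, Ka = [H⁺][A⁻]/[HA] = [H⁺]² / ([HA]₀ − [H⁺]) = (3.981e-03)² / (0.081 − 3.981e-03) = 2.06e-04.

K_a = 2.06e-04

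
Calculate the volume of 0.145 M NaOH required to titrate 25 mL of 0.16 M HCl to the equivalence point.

At equivalence: moles acid = moles base. moles HCl = 0.16 × 25/1000 = 0.004 mol. V_base = moles / 0.145 × 1000 = 27.6 mL.

V_{base} = 27.6 mL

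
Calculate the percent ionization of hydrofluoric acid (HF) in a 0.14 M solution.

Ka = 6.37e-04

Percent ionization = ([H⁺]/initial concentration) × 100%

Using Ka equilibrium: x² + Ka×x - Ka×C = 0. Solving: [H⁺] = 9.1304e-03. Percent = (9.1304e-03/0.14) × 100

Percent ionization = 6.52%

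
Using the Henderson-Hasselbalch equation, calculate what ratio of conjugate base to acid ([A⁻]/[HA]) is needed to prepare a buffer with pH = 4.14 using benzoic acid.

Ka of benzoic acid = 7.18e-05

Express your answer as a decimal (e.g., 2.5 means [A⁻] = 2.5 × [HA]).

pKa = -log(7.18e-05) = 4.1439. pH = pKa + log([A⁻]/[HA]), so log([A⁻]/[HA]) = pH − pKa = 4.14 − 4.1439 = -0.0039. [A⁻]/[HA] = 10^(-0.0039) = 0.991

[A⁻]/[HA] = 0.991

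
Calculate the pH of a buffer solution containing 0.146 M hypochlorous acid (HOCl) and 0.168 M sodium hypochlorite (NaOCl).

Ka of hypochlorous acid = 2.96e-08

pKa = -log(2.96e-08) = 7.53. pH = pKa + log([A⁻]/[HA]) = 7.53 + log(0.168/0.146)

pH = 7.59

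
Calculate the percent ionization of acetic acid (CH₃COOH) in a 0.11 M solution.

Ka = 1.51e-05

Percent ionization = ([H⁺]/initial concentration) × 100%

Using Ka equilibrium: x² + Ka×x - Ka×C = 0. Solving: [H⁺] = 1.2813e-03. Percent = (1.2813e-03/0.11) × 100

Percent ionization = 1.16%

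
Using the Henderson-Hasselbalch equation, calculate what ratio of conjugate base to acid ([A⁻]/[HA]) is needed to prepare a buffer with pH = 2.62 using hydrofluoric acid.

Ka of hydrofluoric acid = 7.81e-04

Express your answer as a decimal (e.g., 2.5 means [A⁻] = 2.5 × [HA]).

pKa = -log(7.81e-04) = 3.1073. pH = pKa + log([A⁻]/[HA]), so log([A⁻]/[HA]) = pH − pKa = 2.62 − 3.1073 = -0.4873. [A⁻]/[HA] = 10^(-0.4873) = 0.326

[A⁻]/[HA] = 0.326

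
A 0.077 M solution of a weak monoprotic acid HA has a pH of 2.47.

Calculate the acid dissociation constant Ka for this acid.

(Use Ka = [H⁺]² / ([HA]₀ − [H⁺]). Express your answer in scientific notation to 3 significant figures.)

[H⁺] = 10^(−pH) = 10^(−2.47) = 3.388e-03 M. For HA ⇌ H⁺ + A⁻, Ka = [H⁺][A⁻]/[HA] = [H⁺]² / ([HA]₀ − [H⁺]) = (3.388e-03)² / (0.077 − 3.388e-03) = 1.56e-04.

K_a = 1.56e-04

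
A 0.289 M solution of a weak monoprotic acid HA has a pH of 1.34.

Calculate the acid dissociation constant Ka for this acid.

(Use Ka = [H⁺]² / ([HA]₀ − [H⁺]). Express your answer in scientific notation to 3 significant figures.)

[H⁺] = 10^(−pH) = 10^(−1.34) = 4.571e-02 M. For HA ⇌ H⁺ + A⁻, Ka = [H⁺][A⁻]/[HA] = [H⁺]² / ([HA]₀ − [H⁺]) = (4.571e-02)² / (0.289 − 4.571e-02) = 8.59e-03.

K_a = 8.59e-03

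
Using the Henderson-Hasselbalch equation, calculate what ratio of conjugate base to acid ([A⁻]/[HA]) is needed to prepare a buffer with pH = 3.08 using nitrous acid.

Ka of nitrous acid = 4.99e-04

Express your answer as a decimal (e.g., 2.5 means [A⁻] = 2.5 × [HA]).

pKa = -log(4.99e-04) = 3.3019. pH = pKa + log([A⁻]/[HA]), so log([A⁻]/[HA]) = pH − pKa = 3.08 − 3.3019 = -0.2219. [A⁻]/[HA] = 10^(-0.2219) = 0.600

[A⁻]/[HA] = 0.600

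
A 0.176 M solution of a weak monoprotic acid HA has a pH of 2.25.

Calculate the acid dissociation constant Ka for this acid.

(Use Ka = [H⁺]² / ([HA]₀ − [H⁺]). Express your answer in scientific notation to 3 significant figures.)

[H⁺] = 10^(−pH) = 10^(−2.25) = 5.623e-03 M. For HA ⇌ H⁺ + A⁻, Ka = [H⁺][A⁻]/[HA] = [H⁺]² / ([HA]₀ − [H⁺]) = (5.623e-03)² / (0.176 − 5.623e-03) = 1.86e-04.

K_a = 1.86e-04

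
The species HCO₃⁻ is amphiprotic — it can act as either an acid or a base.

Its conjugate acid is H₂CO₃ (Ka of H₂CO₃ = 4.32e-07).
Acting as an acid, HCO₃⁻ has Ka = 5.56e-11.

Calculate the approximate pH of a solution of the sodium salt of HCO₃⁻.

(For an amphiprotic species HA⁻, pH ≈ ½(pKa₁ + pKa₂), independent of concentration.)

pKa₁ = -log(4.32e-07) = 6.36; pKa₂ = -log(5.56e-11) = 10.25. For an amphiprotic species, pH ≈ ½(pKa₁ + pKa₂) = ½(6.36 + 10.25) = 8.31.

pH = 8.31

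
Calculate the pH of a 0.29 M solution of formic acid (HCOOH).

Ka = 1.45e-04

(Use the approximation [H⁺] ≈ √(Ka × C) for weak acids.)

[H⁺] = √(Ka × C) = √(1.45e-04 × 0.29) = 6.4846e-03. pH = -log(6.4846e-03)

pH = 2.19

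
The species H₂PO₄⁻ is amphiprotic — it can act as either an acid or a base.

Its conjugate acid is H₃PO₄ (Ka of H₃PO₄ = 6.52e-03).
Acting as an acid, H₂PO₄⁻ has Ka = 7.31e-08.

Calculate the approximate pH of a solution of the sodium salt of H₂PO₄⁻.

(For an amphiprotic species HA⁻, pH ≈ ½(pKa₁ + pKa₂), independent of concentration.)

pKa₁ = -log(6.52e-03) = 2.19; pKa₂ = -log(7.31e-08) = 7.14. For an amphiprotic species, pH ≈ ½(pKa₁ + pKa₂) = ½(2.19 + 7.14) = 4.66.

pH = 4.66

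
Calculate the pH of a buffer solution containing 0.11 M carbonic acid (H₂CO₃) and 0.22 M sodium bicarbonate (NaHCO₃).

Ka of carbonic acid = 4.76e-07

pKa = -log(4.76e-07) = 6.32. pH = pKa + log([A⁻]/[HA]) = 6.32 + log(0.22/0.11)

pH = 6.62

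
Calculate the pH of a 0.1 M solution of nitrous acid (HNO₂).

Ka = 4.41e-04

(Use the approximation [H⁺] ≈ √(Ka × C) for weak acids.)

[H⁺] = √(Ka × C) = √(4.41e-04 × 0.1) = 6.6408e-03. pH = -log(6.6408e-03)

pH = 2.18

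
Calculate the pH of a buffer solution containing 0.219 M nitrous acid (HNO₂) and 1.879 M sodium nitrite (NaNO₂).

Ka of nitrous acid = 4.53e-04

pKa = -log(4.53e-04) = 3.34. pH = pKa + log([A⁻]/[HA]) = 3.34 + log(1.879/0.219)

pH = 4.28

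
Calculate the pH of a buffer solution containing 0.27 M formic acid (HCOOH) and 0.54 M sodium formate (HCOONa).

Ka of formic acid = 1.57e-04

pKa = -log(1.57e-04) = 3.80. pH = pKa + log([A⁻]/[HA]) = 3.80 + log(0.54/0.27)

pH = 4.11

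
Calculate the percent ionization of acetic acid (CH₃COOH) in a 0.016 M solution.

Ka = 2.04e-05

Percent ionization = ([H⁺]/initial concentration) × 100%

Using Ka equilibrium: x² + Ka×x - Ka×C = 0. Solving: [H⁺] = 5.6121e-04. Percent = (5.6121e-04/0.016) × 100

Percent ionization = 3.51%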